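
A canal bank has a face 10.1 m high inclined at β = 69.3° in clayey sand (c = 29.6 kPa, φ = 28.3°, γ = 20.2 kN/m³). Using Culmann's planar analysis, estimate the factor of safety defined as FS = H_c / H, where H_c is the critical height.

FS = 1.95

H_c = (4c/γ) · sinβ cosφ / [1 − cos(β − φ)]
    = (4·29.6/20.2) · sin69.3°·cos28.3° / [1 − cos41.0°]
    = 5.861 · 0.8236 / 0.2453 = 19.68 m
FS = H_c / H = 19.68 / 10.1 = 1.949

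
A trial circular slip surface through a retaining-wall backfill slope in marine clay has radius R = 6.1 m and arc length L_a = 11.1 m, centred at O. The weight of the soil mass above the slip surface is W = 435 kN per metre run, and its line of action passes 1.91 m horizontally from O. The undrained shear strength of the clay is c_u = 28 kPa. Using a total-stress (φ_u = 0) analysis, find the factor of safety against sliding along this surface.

Taking moments about the centre O, the resisting moment is provided by the undrained shear strength acting along the arc:
M_R = c_u·L_a·R = 28·11.10·6.1 = 1895.9 kN·m/m
M_D = W·d = 435·1.91 = 830.8 kN·m/m
FS = M_R / M_D = 1895.9 / 830.8 = 2.282

FS = 2.28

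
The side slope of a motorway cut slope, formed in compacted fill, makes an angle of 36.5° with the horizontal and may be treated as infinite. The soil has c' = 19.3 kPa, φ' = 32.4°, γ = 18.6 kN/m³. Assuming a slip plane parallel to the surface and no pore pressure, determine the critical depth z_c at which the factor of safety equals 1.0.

Setting FS = 1.00 in FS = [c' + γz cos²β tanφ'] / [γz sinβ cosβ] and solving for z:
z = c' / [γ cosβ (FS·sinβ − cosβ·tanφ')]
  = 19.3 / [18.6·cos36.5°·(1.00·sin36.5° − cos36.5°·tan32.4°)]
  = 19.3 / [18.6·0.8039·(1.00·0.5948 − 0.8039·0.6346)]
  = 19.3 / 1.2661 = 15.244 m

z_c = 15.24 m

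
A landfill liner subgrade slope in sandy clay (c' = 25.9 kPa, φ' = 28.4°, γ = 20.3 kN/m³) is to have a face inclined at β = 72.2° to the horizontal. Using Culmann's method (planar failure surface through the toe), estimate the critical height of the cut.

Culmann's analysis gives the critical failure plane at α_cr = (β + φ')/2 = (72.2 + 28.4)/2 = 50.3°, and the critical height
H_c = (4c'/γ) · sinβ cosφ' / [1 − cos(β − φ')]
    = (4·25.9/20.3) · sin72.2°·cos28.4° / [1 − cos(43.8°)]
    = 5.103 · 0.9521·0.8796 / [1 − 0.7218]
    = 5.103 · 0.8375 / 0.2782
    = 15.36 m

H_c = 15.36 m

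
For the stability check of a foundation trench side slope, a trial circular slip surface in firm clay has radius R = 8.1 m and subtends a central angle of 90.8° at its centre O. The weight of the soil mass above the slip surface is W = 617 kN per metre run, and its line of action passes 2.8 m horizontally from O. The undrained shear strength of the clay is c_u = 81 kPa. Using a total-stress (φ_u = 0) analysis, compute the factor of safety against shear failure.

FS = 4.88

Taking moments about the centre O, the resisting moment is provided by the undrained shear strength acting along the arc:
Arc length L_a = R·θ = 8.1·(90.8°·π/180) = 8.1·1.5848 = 12.84 m
M_R = c_u·L_a·R = 81·12.84·8.1 = 8422.1 kN·m/m
M_D = W·d = 617·2.8 = 1727.6 kN·m/m
FS = M_R / M_D = 8422.1 / 1727.6 = 4.875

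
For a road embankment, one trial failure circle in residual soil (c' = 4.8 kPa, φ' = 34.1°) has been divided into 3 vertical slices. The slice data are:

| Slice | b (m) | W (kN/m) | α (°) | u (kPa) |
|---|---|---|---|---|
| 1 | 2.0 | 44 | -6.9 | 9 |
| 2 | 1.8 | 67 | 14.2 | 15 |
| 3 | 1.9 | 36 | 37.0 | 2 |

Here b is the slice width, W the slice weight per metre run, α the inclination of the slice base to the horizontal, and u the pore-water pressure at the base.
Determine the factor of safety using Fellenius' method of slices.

FS = 2.70

Ordinary method of slices: FS = Σ[c'·Δl_i + (W_i cosα_i − u_i·Δl_i)·tanφ'] / Σ W_i sinα_i, with Δl_i = b_i / cosα_i.
Slice 1: Δl = 2.0/cos(-6.9°) = 2.015 m; N'_1 = 44·cos(-6.9°) − 9·2.015 = 25.6; c'Δl = 9.67; W sinα = -5.3
Slice 2: Δl = 1.8/cos14.2° = 1.857 m; N'_2 = 67·cos14.2° − 15·1.857 = 37.1; c'Δl = 8.91; W sinα = 16.4
Slice 3: Δl = 1.9/cos37.0° = 2.379 m; N'_3 = 36·cos37.0° − 2·2.379 = 24.0; c'Δl = 11.42; W sinα = 21.7
Σc'Δl = 30.0 kN/m; ΣN' = 86.6 kN/m; ΣW sinα = 32.8 kN/m
Resisting = 30.0 + 86.6·tan34.1° = 30.0 + 58.7 = 88.7 kN/m
FS = 88.7 / 32.8 = 2.702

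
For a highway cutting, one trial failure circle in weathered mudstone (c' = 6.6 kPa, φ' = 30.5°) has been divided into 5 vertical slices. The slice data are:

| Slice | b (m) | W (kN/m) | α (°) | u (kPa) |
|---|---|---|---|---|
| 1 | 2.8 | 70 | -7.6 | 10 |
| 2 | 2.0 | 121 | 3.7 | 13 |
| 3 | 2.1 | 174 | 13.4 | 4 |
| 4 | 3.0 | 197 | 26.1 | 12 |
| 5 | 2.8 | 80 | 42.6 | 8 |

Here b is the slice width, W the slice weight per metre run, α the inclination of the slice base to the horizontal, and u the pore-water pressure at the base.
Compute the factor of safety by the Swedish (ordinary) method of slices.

FS = 2.03

Ordinary method of slices: FS = Σ[c'·Δl_i + (W_i cosα_i − u_i·Δl_i)·tanφ'] / Σ W_i sinα_i, with Δl_i = b_i / cosα_i.
Slice 1: Δl = 2.8/cos(-7.6°) = 2.825 m; N'_1 = 70·cos(-7.6°) − 10·2.825 = 41.1; c'Δl = 18.64; W sinα = -9.3
Slice 2: Δl = 2.0/cos3.7° = 2.004 m; N'_2 = 121·cos3.7° − 13·2.004 = 94.7; c'Δl = 13.23; W sinα = 7.8
Slice 3: Δl = 2.1/cos13.4° = 2.159 m; N'_3 = 174·cos13.4° − 4·2.159 = 160.6; c'Δl = 14.25; W sinα = 40.3
Slice 4: Δl = 3.0/cos26.1° = 3.341 m; N'_4 = 197·cos26.1° − 12·3.341 = 136.8; c'Δl = 22.05; W sinα = 86.7
Slice 5: Δl = 2.8/cos42.6° = 3.804 m; N'_5 = 80·cos42.6° − 8·3.804 = 28.5; c'Δl = 25.11; W sinα = 54.2
Σc'Δl = 93.3 kN/m; ΣN' = 461.7 kN/m; ΣW sinα = 179.7 kN/m
Resisting = 93.3 + 461.7·tan30.5° = 93.3 + 272.0 = 365.3 kN/m
FS = 365.3 / 179.7 = 2.033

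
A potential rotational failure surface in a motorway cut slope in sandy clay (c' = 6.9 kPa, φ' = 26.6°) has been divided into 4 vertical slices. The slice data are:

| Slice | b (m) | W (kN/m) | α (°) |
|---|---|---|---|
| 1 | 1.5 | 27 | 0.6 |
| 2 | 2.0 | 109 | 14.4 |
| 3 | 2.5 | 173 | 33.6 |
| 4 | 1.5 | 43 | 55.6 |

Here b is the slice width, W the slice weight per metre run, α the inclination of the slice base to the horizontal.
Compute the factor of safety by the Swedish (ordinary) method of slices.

Ordinary method of slices: FS = Σ[c'·Δl_i + (W_i cosα_i)·tanφ'] / Σ W_i sinα_i, with Δl_i = b_i / cosα_i.
Slice 1: Δl = 1.5/cos0.6° = 1.500 m; N'_1 = 27·cos0.6° = 27.0; c'Δl = 10.35; W sinα = 0.3
Slice 2: Δl = 2.0/cos14.4° = 2.065 m; N'_2 = 109·cos14.4° = 105.6; c'Δl = 14.25; W sinα = 27.1
Slice 3: Δl = 2.5/cos33.6° = 3.001 m; N'_3 = 173·cos33.6° = 144.1; c'Δl = 20.71; W sinα = 95.7
Slice 4: Δl = 1.5/cos55.6° = 2.655 m; N'_4 = 43·cos55.6° = 24.3; c'Δl = 18.32; W sinα = 35.5
Σc'Δl = 63.6 kN/m; ΣN' = 301.0 kN/m; ΣW sinα = 158.6 kN/m
Resisting = 63.6 + 301.0·tan26.6° = 63.6 + 150.7 = 214.3 kN/m
FS = 214.3 / 158.6 = 1.351

FS = 1.35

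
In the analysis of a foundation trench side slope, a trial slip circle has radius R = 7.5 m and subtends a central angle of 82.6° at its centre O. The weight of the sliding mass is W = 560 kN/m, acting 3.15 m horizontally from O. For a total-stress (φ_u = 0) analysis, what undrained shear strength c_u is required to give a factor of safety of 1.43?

FS = c_u·L_a·R / (W·d), so c_u = FS·W·d / (L_a·R).
Arc length L_a = R·θ = 7.5·(82.6°·π/180) = 7.5·1.4416 = 10.81 m
c_u = 1.43·560·3.15 / (10.81·7.5) = 2522.5 / 81.09 = 31.11 kPa

c_u = 31.1 kPa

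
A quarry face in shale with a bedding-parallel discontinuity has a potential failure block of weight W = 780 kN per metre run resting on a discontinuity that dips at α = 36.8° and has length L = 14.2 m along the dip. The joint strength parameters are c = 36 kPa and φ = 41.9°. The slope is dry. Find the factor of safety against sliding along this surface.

FS = 2.29

Resolving the block weight along and normal to the plane and applying the Mohr–Coulomb strength on the joint:
N' = W cosα = 780·cos36.8° = 624.6 kN/m
Driving force T = W sinα = 780·sin36.8° = 467.2 kN/m
Resisting force R = c·L + N'·tanφ = 36·14.2 + 624.6·tan41.9° = 511.2 + 560.4 = 1071.6 kN/m
FS = R / T = 1071.6 / 467.2 = 2.293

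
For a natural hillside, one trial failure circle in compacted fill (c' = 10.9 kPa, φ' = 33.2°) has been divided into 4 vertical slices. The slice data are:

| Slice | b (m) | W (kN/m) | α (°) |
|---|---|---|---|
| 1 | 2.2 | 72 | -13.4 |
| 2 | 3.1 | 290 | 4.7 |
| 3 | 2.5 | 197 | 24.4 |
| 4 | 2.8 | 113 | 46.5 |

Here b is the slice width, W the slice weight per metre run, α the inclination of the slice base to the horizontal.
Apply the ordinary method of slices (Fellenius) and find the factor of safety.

Ordinary method of slices: FS = Σ[c'·Δl_i + (W_i cosα_i)·tanφ'] / Σ W_i sinα_i, with Δl_i = b_i / cosα_i.
Slice 1: Δl = 2.2/cos(-13.4°) = 2.262 m; N'_1 = 72·cos(-13.4°) = 70.0; c'Δl = 24.65; W sinα = -16.7
Slice 2: Δl = 3.1/cos4.7° = 3.110 m; N'_2 = 290·cos4.7° = 289.0; c'Δl = 33.90; W sinα = 23.8
Slice 3: Δl = 2.5/cos24.4° = 2.745 m; N'_3 = 197·cos24.4° = 179.4; c'Δl = 29.92; W sinα = 81.4
Slice 4: Δl = 2.8/cos46.5° = 4.068 m; N'_4 = 113·cos46.5° = 77.8; c'Δl = 44.34; W sinα = 82.0
Σc'Δl = 132.8 kN/m; ΣN' = 616.3 kN/m; ΣW sinα = 170.4 kN/m
Resisting = 132.8 + 616.3·tan33.2° = 132.8 + 403.3 = 536.1 kN/m
FS = 536.1 / 170.4 = 3.146

FS = 3.15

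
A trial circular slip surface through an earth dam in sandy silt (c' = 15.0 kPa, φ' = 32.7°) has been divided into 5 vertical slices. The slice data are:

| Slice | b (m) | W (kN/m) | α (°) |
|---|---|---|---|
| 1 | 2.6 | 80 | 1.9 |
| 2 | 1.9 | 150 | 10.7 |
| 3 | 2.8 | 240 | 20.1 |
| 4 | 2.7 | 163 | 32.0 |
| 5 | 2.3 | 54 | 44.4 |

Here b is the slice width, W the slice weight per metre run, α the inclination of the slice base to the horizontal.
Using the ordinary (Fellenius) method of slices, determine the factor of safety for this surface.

FS = 2.58

Ordinary method of slices: FS = Σ[c'·Δl_i + (W_i cosα_i)·tanφ'] / Σ W_i sinα_i, with Δl_i = b_i / cosα_i.
Slice 1: Δl = 2.6/cos1.9° = 2.601 m; N'_1 = 80·cos1.9° = 80.0; c'Δl = 39.02; W sinα = 2.7
Slice 2: Δl = 1.9/cos10.7° = 1.934 m; N'_2 = 150·cos10.7° = 147.4; c'Δl = 29.00; W sinα = 27.8
Slice 3: Δl = 2.8/cos20.1° = 2.982 m; N'_3 = 240·cos20.1° = 225.4; c'Δl = 44.72; W sinα = 82.5
Slice 4: Δl = 2.7/cos32.0° = 3.184 m; N'_4 = 163·cos32.0° = 138.2; c'Δl = 47.76; W sinα = 86.4
Slice 5: Δl = 2.3/cos44.4° = 3.219 m; N'_5 = 54·cos44.4° = 38.6; c'Δl = 48.29; W sinα = 37.8
Σc'Δl = 208.8 kN/m; ΣN' = 629.5 kN/m; ΣW sinα = 237.1 kN/m
Resisting = 208.8 + 629.5·tan32.7° = 208.8 + 404.2 = 613.0 kN/m
FS = 613.0 / 237.1 = 2.585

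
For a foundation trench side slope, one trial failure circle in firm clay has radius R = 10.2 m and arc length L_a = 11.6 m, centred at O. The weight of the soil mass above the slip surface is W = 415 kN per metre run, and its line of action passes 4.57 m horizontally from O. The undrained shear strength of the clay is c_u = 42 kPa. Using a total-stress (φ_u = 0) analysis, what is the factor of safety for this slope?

FS = 2.62

Taking moments about the centre O, the resisting moment is provided by the undrained shear strength acting along the arc:
M_R = c_u·L_a·R = 42·11.60·10.2 = 4969.4 kN·m/m
M_D = W·d = 415·4.57 = 1896.6 kN·m/m
FS = M_R / M_D = 4969.4 / 1896.6 = 2.620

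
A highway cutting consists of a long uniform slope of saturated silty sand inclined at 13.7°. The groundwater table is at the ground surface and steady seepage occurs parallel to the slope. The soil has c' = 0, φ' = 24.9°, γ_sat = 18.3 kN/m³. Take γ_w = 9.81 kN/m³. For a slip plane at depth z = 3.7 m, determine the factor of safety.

FS = 0.88

With seepage parallel to the slope and the water table at the surface, the effective normal stress on the slip plane uses the buoyant unit weight γ' = γ_sat − γ_w while the driving shear stress uses γ_sat:
FS = [c' + γ' z cos²β tanφ'] / [γ_sat z sinβ cosβ]
(For c' = 0 this reduces to FS = (γ'/γ_sat)·tanφ'/tanβ.)
γ' = 18.3 − 9.81 = 8.49 kN/m³
Numerator = 0.0 + 8.49·3.7·cos²13.7°·tan24.9° = 0.0 + 8.49·3.7·0.9439·0.4642 = 13.764 kPa
Denominator = 18.3·3.7·sin13.7°·cos13.7° = 18.3·3.7·0.2368·0.9715 = 15.580 kPa
FS = 13.764 / 15.580 = 0.883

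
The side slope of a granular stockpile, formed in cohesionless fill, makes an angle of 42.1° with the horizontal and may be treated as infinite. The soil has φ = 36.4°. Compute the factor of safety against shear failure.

For a dry cohesionless infinite slope the factor of safety is FS = tanφ / tanβ.
FS = tan36.4° / tan42.1° = 0.7373 / 0.9036 = 0.816

FS = 0.82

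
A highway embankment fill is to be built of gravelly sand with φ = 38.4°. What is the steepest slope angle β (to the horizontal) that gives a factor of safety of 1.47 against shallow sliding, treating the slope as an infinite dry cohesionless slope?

β = 28.3°

For an infinite dry cohesionless slope FS = tanφ/tanβ, so tanβ = tanφ / FS.
tanβ = tan38.4° / 1.47 = 0.7926 / 1.47 = 0.5392
β = arctan(0.5392) = 28.33°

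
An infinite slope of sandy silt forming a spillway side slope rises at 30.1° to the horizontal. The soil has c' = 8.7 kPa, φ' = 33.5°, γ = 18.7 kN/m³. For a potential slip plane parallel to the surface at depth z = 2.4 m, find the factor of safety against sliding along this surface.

FS = 1.59

For an infinite slope with a slip plane parallel to the surface (no pore pressure): FS = [c' + γz cos²β tanφ'] / [γz sinβ cosβ].
γz = 18.7·2.4 = 44.88 kN/m²
Numerator = 8.7 + 44.88·cos²30.1°·tan33.5° = 8.7 + 44.88·0.7485·0.6619 = 30.934 kPa
Denominator = 44.88·sin30.1°·cos30.1° = 44.88·0.5015·0.8652 = 19.473 kPa
FS = 30.934 / 19.473 = 1.589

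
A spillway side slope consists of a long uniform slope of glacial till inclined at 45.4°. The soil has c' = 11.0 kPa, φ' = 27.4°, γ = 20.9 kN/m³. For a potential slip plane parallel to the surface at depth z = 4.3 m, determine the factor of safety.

FS = 0.76

For an infinite slope with a slip plane parallel to the surface (no pore pressure): FS = [c' + γz cos²β tanφ'] / [γz sinβ cosβ].
γz = 20.9·4.3 = 89.87 kN/m²
Numerator = 11.0 + 89.87·cos²45.4°·tan27.4° = 11.0 + 89.87·0.4930·0.5184 = 33.967 kPa
Denominator = 89.87·sin45.4°·cos45.4° = 89.87·0.7120·0.7022 = 44.931 kPa
FS = 33.967 / 44.931 = 0.756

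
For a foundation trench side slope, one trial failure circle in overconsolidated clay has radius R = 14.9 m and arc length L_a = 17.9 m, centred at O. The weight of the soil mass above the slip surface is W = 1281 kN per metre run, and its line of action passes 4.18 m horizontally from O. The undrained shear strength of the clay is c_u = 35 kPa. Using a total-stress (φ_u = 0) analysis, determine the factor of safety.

FS = 1.74

Taking moments about the centre O, the resisting moment is provided by the undrained shear strength acting along the arc:
M_R = c_u·L_a·R = 35·17.90·14.9 = 9334.9 kN·m/m
M_D = W·d = 1281·4.18 = 5354.6 kN·m/m
FS = M_R / M_D = 9334.9 / 5354.6 = 1.743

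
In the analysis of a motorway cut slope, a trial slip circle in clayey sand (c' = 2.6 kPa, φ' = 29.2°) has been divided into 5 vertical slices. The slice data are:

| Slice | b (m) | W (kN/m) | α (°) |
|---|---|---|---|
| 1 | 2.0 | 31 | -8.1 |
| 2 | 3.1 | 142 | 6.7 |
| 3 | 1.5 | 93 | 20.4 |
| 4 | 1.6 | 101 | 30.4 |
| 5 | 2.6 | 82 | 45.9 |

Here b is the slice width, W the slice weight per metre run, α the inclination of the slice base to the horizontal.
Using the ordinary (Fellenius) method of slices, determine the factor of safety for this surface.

Ordinary method of slices: FS = Σ[c'·Δl_i + (W_i cosα_i)·tanφ'] / Σ W_i sinα_i, with Δl_i = b_i / cosα_i.
Slice 1: Δl = 2.0/cos(-8.1°) = 2.020 m; N'_1 = 31·cos(-8.1°) = 30.7; c'Δl = 5.25; W sinα = -4.4
Slice 2: Δl = 3.1/cos6.7° = 3.121 m; N'_2 = 142·cos6.7° = 141.0; c'Δl = 8.12; W sinα = 16.6
Slice 3: Δl = 1.5/cos20.4° = 1.600 m; N'_3 = 93·cos20.4° = 87.2; c'Δl = 4.16; W sinα = 32.4
Slice 4: Δl = 1.6/cos30.4° = 1.855 m; N'_4 = 101·cos30.4° = 87.1; c'Δl = 4.82; W sinα = 51.1
Slice 5: Δl = 2.6/cos45.9° = 3.736 m; N'_5 = 82·cos45.9° = 57.1; c'Δl = 9.71; W sinα = 58.9
Σc'Δl = 32.1 kN/m; ΣN' = 403.1 kN/m; ΣW sinα = 154.6 kN/m
Resisting = 32.1 + 403.1·tan29.2° = 32.1 + 225.3 = 257.3 kN/m
FS = 257.3 / 154.6 = 1.664

FS = 1.66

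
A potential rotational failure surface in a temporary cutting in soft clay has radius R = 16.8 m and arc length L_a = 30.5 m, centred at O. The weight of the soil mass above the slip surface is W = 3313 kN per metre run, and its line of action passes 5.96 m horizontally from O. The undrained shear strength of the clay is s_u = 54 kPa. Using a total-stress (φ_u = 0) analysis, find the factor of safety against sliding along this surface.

Taking moments about the centre O, the resisting moment is provided by the undrained shear strength acting along the arc:
M_R = s_u·L_a·R = 54·30.50·16.8 = 27669.6 kN·m/m
M_D = W·d = 3313·5.96 = 19745.5 kN·m/m
FS = M_R / M_D = 27669.6 / 19745.5 = 1.401

FS = 1.40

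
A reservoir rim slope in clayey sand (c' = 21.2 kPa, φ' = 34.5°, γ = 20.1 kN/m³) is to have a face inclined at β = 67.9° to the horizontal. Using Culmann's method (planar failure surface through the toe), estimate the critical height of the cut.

H_c = 19.51 m

Culmann's analysis gives the critical failure plane at α_cr = (β + φ')/2 = (67.9 + 34.5)/2 = 51.2°, and the critical height
H_c = (4c'/γ) · sinβ cosφ' / [1 − cos(β − φ')]
    = (4·21.2/20.1) · sin67.9°·cos34.5° / [1 − cos(33.4°)]
    = 4.219 · 0.9265·0.8241 / [1 − 0.8348]
    = 4.219 · 0.7636 / 0.1652
    = 19.51 m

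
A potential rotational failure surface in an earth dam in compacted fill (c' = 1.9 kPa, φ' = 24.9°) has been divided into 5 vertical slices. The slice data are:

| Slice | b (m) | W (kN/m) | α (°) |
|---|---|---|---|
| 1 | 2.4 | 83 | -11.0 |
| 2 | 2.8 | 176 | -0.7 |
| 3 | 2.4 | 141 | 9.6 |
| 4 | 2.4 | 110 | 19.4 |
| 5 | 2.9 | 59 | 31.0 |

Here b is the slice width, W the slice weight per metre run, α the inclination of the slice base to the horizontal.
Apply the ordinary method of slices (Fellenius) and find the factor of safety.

Ordinary method of slices: FS = Σ[c'·Δl_i + (W_i cosα_i)·tanφ'] / Σ W_i sinα_i, with Δl_i = b_i / cosα_i.
Slice 1: Δl = 2.4/cos(-11.0°) = 2.445 m; N'_1 = 83·cos(-11.0°) = 81.5; c'Δl = 4.65; W sinα = -15.8
Slice 2: Δl = 2.8/cos(-0.7°) = 2.800 m; N'_2 = 176·cos(-0.7°) = 176.0; c'Δl = 5.32; W sinα = -2.2
Slice 3: Δl = 2.4/cos9.6° = 2.434 m; N'_3 = 141·cos9.6° = 139.0; c'Δl = 4.62; W sinα = 23.5
Slice 4: Δl = 2.4/cos19.4° = 2.544 m; N'_4 = 110·cos19.4° = 103.8; c'Δl = 4.83; W sinα = 36.5
Slice 5: Δl = 2.9/cos31.0° = 3.383 m; N'_5 = 59·cos31.0° = 50.6; c'Δl = 6.43; W sinα = 30.4
Σc'Δl = 25.9 kN/m; ΣN' = 550.8 kN/m; ΣW sinα = 72.5 kN/m
Resisting = 25.9 + 550.8·tan24.9° = 25.9 + 255.7 = 281.5 kN/m
FS = 281.5 / 72.5 = 3.886

FS = 3.89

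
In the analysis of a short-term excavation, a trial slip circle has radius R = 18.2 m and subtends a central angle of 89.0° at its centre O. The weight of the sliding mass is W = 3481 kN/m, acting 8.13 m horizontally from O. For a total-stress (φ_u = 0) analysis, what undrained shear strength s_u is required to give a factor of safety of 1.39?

s_u = 76.5 kPa

FS = s_u·L_a·R / (W·d), so s_u = FS·W·d / (L_a·R).
Arc length L_a = R·θ = 18.2·(89.0°·π/180) = 18.2·1.5533 = 28.27 m
s_u = 1.39·3481·8.13 / (28.27·18.2) = 39337.7 / 514.53 = 76.45 kPa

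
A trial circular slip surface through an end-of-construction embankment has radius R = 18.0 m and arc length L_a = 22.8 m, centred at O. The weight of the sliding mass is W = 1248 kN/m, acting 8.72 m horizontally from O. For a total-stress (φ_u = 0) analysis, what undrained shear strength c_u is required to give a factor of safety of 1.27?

FS = c_u·L_a·R / (W·d), so c_u = FS·W·d / (L_a·R).
c_u = 1.27·1248·8.72 / (22.80·18.0) = 13820.9 / 410.40 = 33.68 kPa

c_u = 33.7 kPa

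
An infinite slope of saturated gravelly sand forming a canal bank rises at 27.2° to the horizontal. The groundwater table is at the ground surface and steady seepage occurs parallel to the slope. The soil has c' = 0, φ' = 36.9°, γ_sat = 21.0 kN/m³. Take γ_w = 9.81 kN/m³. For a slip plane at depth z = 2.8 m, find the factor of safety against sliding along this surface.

With seepage parallel to the slope and the water table at the surface, the effective normal stress on the slip plane uses the buoyant unit weight γ' = γ_sat − γ_w while the driving shear stress uses γ_sat:
FS = [c' + γ' z cos²β tanφ'] / [γ_sat z sinβ cosβ]
(For c' = 0 this reduces to FS = (γ'/γ_sat)·tanφ'/tanβ.)
γ' = 21.0 − 9.81 = 11.19 kN/m³
Numerator = 0.0 + 11.19·2.8·cos²27.2°·tan36.9° = 0.0 + 11.19·2.8·0.7911·0.7508 = 18.610 kPa
Denominator = 21.0·2.8·sin27.2°·cos27.2° = 21.0·2.8·0.4571·0.8894 = 23.905 kPa
FS = 18.610 / 23.905 = 0.778

FS = 0.78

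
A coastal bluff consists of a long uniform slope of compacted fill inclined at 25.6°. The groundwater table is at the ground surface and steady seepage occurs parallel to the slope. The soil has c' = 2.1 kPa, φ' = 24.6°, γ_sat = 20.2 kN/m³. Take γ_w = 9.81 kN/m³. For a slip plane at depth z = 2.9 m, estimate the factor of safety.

With seepage parallel to the slope and the water table at the surface, the effective normal stress on the slip plane uses the buoyant unit weight γ' = γ_sat − γ_w while the driving shear stress uses γ_sat:
FS = [c' + γ' z cos²β tanφ'] / [γ_sat z sinβ cosβ]
γ' = 20.2 − 9.81 = 10.39 kN/m³
Numerator = 2.1 + 10.39·2.9·cos²25.6°·tan24.6° = 2.1 + 10.39·2.9·0.8133·0.4578 = 13.320 kPa
Denominator = 20.2·2.9·sin25.6°·cos25.6° = 20.2·2.9·0.4321·0.9018 = 22.827 kPa
FS = 13.320 / 22.827 = 0.584

FS = 0.58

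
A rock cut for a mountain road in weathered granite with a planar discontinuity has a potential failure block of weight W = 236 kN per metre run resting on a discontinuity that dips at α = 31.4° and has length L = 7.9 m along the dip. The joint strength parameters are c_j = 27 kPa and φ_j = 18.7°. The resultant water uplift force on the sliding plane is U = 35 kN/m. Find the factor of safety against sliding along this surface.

FS = 2.19

Resolving the block weight along and normal to the plane and applying the Mohr–Coulomb strength on the joint:
N' = W cosα − U = 236·cos31.4° − 35 = 166.4 kN/m
Driving force T = W sinα = 236·sin31.4° = 123.0 kN/m
Resisting force R = c_j·L + N'·tanφ_j = 27·7.9 + 166.4·tan18.7° = 213.3 + 56.3 = 269.6 kN/m
FS = R / T = 269.6 / 123.0 = 2.193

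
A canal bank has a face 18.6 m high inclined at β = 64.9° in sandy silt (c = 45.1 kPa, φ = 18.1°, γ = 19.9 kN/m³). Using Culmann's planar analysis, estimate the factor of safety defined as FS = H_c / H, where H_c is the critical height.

H_c = (4c/γ) · sinβ cosφ / [1 − cos(β − φ)]
    = (4·45.1/19.9) · sin64.9°·cos18.1° / [1 − cos46.8°]
    = 9.065 · 0.8608 / 0.3155 = 24.74 m
FS = H_c / H = 24.74 / 18.6 = 1.330

FS = 1.33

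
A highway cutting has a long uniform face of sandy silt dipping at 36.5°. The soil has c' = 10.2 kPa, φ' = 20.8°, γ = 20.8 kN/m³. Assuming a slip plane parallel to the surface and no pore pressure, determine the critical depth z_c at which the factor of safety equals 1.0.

Setting FS = 1.00 in FS = [c' + γz cos²β tanφ'] / [γz sinβ cosβ] and solving for z:
z = c' / [γ cosβ (FS·sinβ − cosβ·tanφ')]
  = 10.2 / [20.8·cos36.5°·(1.00·sin36.5° − cos36.5°·tan20.8°)]
  = 10.2 / [20.8·0.8039·(1.00·0.5948 − 0.8039·0.3799)]
  = 10.2 / 4.8399 = 2.107 m

z_c = 2.11 m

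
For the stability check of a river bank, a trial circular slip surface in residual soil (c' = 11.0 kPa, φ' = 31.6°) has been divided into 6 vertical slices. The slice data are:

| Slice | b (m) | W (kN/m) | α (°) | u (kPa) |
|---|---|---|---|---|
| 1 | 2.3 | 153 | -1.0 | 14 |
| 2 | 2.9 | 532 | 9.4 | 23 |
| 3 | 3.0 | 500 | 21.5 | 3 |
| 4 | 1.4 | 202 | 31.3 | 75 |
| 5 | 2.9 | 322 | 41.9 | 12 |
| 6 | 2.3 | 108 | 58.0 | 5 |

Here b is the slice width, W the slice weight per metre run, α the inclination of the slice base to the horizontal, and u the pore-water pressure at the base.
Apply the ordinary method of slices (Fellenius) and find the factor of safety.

Ordinary method of slices: FS = Σ[c'·Δl_i + (W_i cosα_i − u_i·Δl_i)·tanφ'] / Σ W_i sinα_i, with Δl_i = b_i / cosα_i.
Slice 1: Δl = 2.3/cos(-1.0°) = 2.300 m; N'_1 = 153·cos(-1.0°) − 14·2.300 = 120.8; c'Δl = 25.30; W sinα = -2.7
Slice 2: Δl = 2.9/cos9.4° = 2.939 m; N'_2 = 532·cos9.4° − 23·2.939 = 457.2; c'Δl = 32.33; W sinα = 86.9
Slice 3: Δl = 3.0/cos21.5° = 3.224 m; N'_3 = 500·cos21.5° − 3·3.224 = 455.5; c'Δl = 35.47; W sinα = 183.3
Slice 4: Δl = 1.4/cos31.3° = 1.638 m; N'_4 = 202·cos31.3° − 75·1.638 = 49.7; c'Δl = 18.02; W sinα = 104.9
Slice 5: Δl = 2.9/cos41.9° = 3.896 m; N'_5 = 322·cos41.9° − 12·3.896 = 192.9; c'Δl = 42.86; W sinα = 215.0
Slice 6: Δl = 2.3/cos58.0° = 4.340 m; N'_6 = 108·cos58.0° − 5·4.340 = 35.5; c'Δl = 47.74; W sinα = 91.6
Σc'Δl = 201.7 kN/m; ΣN' = 1311.7 kN/m; ΣW sinα = 679.0 kN/m
Resisting = 201.7 + 1311.7·tan31.6° = 201.7 + 807.0 = 1008.7 kN/m
FS = 1008.7 / 679.0 = 1.485

FS = 1.49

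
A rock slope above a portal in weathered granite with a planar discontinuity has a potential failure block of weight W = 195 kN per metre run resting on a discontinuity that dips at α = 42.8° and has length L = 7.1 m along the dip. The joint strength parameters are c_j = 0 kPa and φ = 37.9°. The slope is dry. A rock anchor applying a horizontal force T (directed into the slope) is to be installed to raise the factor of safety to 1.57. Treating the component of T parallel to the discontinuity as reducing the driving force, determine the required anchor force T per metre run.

T = 57 kN/m

Resolving forces along and normal to the sliding plane, with the horizontal anchor force T adding T·sinα to the effective normal force and T·cosα acting up the plane against the driving force:
FS = [c_jL + (W cosα + T sinα) tanφ] / [W sinα − T cosα]
Without the anchor: N' = 143.1 kN/m, driving T_d = 132.5 kN/m, resisting R = 0·7.1 + 143.1·tan37.9° = 111.4 kN/m, FS = 0.84.
Setting FS = 1.57 and solving for T:
1.57·(132.5 − T cos42.8°) = 111.4 + T sin42.8°·tan37.9°
T·(sin42.8°·tan37.9° + 1.57·cos42.8°) = 1.57·132.5 − 111.4
T·(0.6794·0.7785 + 1.57·0.7337) = 208.0 − 111.4 = 96.6
T·1.6809 = 96.6
T = 57.5 kN/m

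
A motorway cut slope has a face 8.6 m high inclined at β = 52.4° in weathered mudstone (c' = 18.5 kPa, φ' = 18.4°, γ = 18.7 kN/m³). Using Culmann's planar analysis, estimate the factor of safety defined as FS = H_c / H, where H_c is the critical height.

FS = 2.02

H_c = (4c'/γ) · sinβ cosφ' / [1 − cos(β − φ')]
    = (4·18.5/18.7) · sin52.4°·cos18.4° / [1 − cos34.0°]
    = 3.957 · 0.7518 / 0.1710 = 17.40 m
FS = H_c / H = 17.40 / 8.6 = 2.023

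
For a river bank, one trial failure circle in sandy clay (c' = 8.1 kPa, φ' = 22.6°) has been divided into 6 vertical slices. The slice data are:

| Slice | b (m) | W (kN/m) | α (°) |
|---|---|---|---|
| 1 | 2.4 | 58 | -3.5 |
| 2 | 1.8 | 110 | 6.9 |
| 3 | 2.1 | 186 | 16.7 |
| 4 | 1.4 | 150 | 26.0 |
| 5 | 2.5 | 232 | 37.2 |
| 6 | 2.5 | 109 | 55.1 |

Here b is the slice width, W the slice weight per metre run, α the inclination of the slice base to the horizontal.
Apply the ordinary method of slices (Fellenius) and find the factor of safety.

Ordinary method of slices: FS = Σ[c'·Δl_i + (W_i cosα_i)·tanφ'] / Σ W_i sinα_i, with Δl_i = b_i / cosα_i.
Slice 1: Δl = 2.4/cos(-3.5°) = 2.404 m; N'_1 = 58·cos(-3.5°) = 57.9; c'Δl = 19.48; W sinα = -3.5
Slice 2: Δl = 1.8/cos6.9° = 1.813 m; N'_2 = 110·cos6.9° = 109.2; c'Δl = 14.69; W sinα = 13.2
Slice 3: Δl = 2.1/cos16.7° = 2.192 m; N'_3 = 186·cos16.7° = 178.2; c'Δl = 17.76; W sinα = 53.4
Slice 4: Δl = 1.4/cos26.0° = 1.558 m; N'_4 = 150·cos26.0° = 134.8; c'Δl = 12.62; W sinα = 65.8
Slice 5: Δl = 2.5/cos37.2° = 3.139 m; N'_5 = 232·cos37.2° = 184.8; c'Δl = 25.42; W sinα = 140.3
Slice 6: Δl = 2.5/cos55.1° = 4.370 m; N'_6 = 109·cos55.1° = 62.4; c'Δl = 35.39; W sinα = 89.4
Σc'Δl = 125.4 kN/m; ΣN' = 727.2 kN/m; ΣW sinα = 358.5 kN/m
Resisting = 125.4 + 727.2·tan22.6° = 125.4 + 302.7 = 428.1 kN/m
FS = 428.1 / 358.5 = 1.194

FS = 1.19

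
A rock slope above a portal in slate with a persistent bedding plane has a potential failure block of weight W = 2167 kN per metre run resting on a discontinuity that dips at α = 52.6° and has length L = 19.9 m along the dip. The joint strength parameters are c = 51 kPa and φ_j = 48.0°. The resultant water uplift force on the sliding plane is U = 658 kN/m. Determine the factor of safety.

FS = 1.01

Resolving the block weight along and normal to the plane and applying the Mohr–Coulomb strength on the joint:
N' = W cosα − U = 2167·cos52.6° − 658 = 658.2 kN/m
Driving force T = W sinα = 2167·sin52.6° = 1721.5 kN/m
Resisting force R = c·L + N'·tanφ_j = 51·19.9 + 658.2·tan48.0° = 1014.9 + 731.0 = 1745.9 kN/m
FS = R / T = 1745.9 / 1721.5 = 1.014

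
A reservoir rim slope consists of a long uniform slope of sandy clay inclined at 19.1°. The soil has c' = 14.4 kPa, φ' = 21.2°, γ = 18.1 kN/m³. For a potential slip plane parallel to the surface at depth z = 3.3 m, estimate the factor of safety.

FS = 1.90

For an infinite slope with a slip plane parallel to the surface (no pore pressure): FS = [c' + γz cos²β tanφ'] / [γz sinβ cosβ].
γz = 18.1·3.3 = 59.73 kN/m²
Numerator = 14.4 + 59.73·cos²19.1°·tan21.2° = 14.4 + 59.73·0.8929·0.3879 = 35.087 kPa
Denominator = 59.73·sin19.1°·cos19.1° = 59.73·0.3272·0.9449 = 18.469 kPa
FS = 35.087 / 18.469 = 1.900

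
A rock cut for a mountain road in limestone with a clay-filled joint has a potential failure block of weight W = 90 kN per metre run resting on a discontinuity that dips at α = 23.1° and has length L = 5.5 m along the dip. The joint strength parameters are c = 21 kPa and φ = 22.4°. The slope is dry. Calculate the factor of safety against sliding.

Resolving the block weight along and normal to the plane and applying the Mohr–Coulomb strength on the joint:
N' = W cosα = 90·cos23.1° = 82.8 kN/m
Driving force T = W sinα = 90·sin23.1° = 35.3 kN/m
Resisting force R = c·L + N'·tanφ = 21·5.5 + 82.8·tan22.4° = 115.5 + 34.1 = 149.6 kN/m
FS = R / T = 149.6 / 35.3 = 4.237

FS = 4.24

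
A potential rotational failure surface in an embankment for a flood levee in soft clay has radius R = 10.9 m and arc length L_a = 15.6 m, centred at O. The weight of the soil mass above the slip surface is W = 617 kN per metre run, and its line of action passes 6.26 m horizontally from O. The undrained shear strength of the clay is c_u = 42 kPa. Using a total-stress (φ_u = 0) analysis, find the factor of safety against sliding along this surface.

FS = 1.85

Taking moments about the centre O, the resisting moment is provided by the undrained shear strength acting along the arc:
M_R = c_u·L_a·R = 42·15.60·10.9 = 7141.7 kN·m/m
M_D = W·d = 617·6.26 = 3862.4 kN·m/m
FS = M_R / M_D = 7141.7 / 3862.4 = 1.849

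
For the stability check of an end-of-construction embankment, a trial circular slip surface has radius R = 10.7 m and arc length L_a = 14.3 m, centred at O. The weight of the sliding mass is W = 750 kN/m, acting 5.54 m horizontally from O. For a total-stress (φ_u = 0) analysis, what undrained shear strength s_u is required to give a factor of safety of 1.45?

s_u = 39.4 kPa

FS = s_u·L_a·R / (W·d), so s_u = FS·W·d / (L_a·R).
s_u = 1.45·750·5.54 / (14.30·10.7) = 6024.8 / 153.01 = 39.37 kPa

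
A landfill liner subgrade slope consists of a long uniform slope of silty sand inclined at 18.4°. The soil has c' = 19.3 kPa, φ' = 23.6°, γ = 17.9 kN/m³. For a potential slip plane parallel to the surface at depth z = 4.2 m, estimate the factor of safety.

For an infinite slope with a slip plane parallel to the surface (no pore pressure): FS = [c' + γz cos²β tanφ'] / [γz sinβ cosβ].
γz = 17.9·4.2 = 75.18 kN/m²
Numerator = 19.3 + 75.18·cos²18.4°·tan23.6° = 19.3 + 75.18·0.9004·0.4369 = 48.873 kPa
Denominator = 75.18·sin18.4°·cos18.4° = 75.18·0.3156·0.9489 = 22.517 kPa
FS = 48.873 / 22.517 = 2.170

FS = 2.17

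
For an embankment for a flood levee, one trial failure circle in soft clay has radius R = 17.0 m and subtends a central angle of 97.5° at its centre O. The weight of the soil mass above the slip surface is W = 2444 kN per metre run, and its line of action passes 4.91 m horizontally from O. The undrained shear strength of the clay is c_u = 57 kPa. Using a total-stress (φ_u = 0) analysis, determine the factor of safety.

Taking moments about the centre O, the resisting moment is provided by the undrained shear strength acting along the arc:
Arc length L_a = R·θ = 17.0·(97.5°·π/180) = 17.0·1.7017 = 28.93 m
M_R = c_u·L_a·R = 57·28.93·17.0 = 28032.0 kN·m/m
M_D = W·d = 2444·4.91 = 12000.0 kN·m/m
FS = M_R / M_D = 28032.0 / 12000.0 = 2.336

FS = 2.34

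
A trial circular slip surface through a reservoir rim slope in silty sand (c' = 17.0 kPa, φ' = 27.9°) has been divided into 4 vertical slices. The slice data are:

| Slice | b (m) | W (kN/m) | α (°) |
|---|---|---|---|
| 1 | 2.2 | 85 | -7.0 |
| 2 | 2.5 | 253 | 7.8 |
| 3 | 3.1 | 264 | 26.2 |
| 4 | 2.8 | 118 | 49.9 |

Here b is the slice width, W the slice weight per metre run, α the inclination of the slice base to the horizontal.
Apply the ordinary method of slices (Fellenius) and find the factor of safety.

FS = 2.41

Ordinary method of slices: FS = Σ[c'·Δl_i + (W_i cosα_i)·tanφ'] / Σ W_i sinα_i, with Δl_i = b_i / cosα_i.
Slice 1: Δl = 2.2/cos(-7.0°) = 2.217 m; N'_1 = 85·cos(-7.0°) = 84.4; c'Δl = 37.68; W sinα = -10.4
Slice 2: Δl = 2.5/cos7.8° = 2.523 m; N'_2 = 253·cos7.8° = 250.7; c'Δl = 42.90; W sinα = 34.3
Slice 3: Δl = 3.1/cos26.2° = 3.455 m; N'_3 = 264·cos26.2° = 236.9; c'Δl = 58.73; W sinα = 116.6
Slice 4: Δl = 2.8/cos49.9° = 4.347 m; N'_4 = 118·cos49.9° = 76.0; c'Δl = 73.90; W sinα = 90.3
Σc'Δl = 213.2 kN/m; ΣN' = 647.9 kN/m; ΣW sinα = 230.8 kN/m
Resisting = 213.2 + 647.9·tan27.9° = 213.2 + 343.0 = 556.3 kN/m
FS = 556.3 / 230.8 = 2.410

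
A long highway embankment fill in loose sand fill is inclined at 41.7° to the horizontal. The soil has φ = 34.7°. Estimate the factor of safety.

FS = 0.78

For a dry cohesionless infinite slope the factor of safety is FS = tanφ / tanβ.
FS = tan34.7° / tan41.7° = 0.6924 / 0.8910 = 0.777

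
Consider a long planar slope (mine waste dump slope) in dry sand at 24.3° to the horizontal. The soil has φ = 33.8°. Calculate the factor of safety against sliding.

For a dry cohesionless infinite slope the factor of safety is FS = tanφ / tanβ.
FS = tan33.8° / tan24.3° = 0.6694 / 0.4515 = 1.483

FS = 1.48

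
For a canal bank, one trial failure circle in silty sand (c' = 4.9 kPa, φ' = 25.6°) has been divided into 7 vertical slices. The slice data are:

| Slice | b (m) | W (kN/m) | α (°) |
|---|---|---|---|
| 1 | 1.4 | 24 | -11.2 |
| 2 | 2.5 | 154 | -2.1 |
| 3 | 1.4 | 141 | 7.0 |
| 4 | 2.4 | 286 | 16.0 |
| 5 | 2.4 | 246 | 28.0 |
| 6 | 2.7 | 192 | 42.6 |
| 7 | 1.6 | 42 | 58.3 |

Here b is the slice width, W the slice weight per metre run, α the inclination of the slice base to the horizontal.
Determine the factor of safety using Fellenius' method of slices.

Ordinary method of slices: FS = Σ[c'·Δl_i + (W_i cosα_i)·tanφ'] / Σ W_i sinα_i, with Δl_i = b_i / cosα_i.
Slice 1: Δl = 1.4/cos(-11.2°) = 1.427 m; N'_1 = 24·cos(-11.2°) = 23.5; c'Δl = 6.99; W sinα = -4.7
Slice 2: Δl = 2.5/cos(-2.1°) = 2.502 m; N'_2 = 154·cos(-2.1°) = 153.9; c'Δl = 12.26; W sinα = -5.6
Slice 3: Δl = 1.4/cos7.0° = 1.411 m; N'_3 = 141·cos7.0° = 139.9; c'Δl = 6.91; W sinα = 17.2
Slice 4: Δl = 2.4/cos16.0° = 2.497 m; N'_4 = 286·cos16.0° = 274.9; c'Δl = 12.23; W sinα = 78.8
Slice 5: Δl = 2.4/cos28.0° = 2.718 m; N'_5 = 246·cos28.0° = 217.2; c'Δl = 13.32; W sinα = 115.5
Slice 6: Δl = 2.7/cos42.6° = 3.668 m; N'_6 = 192·cos42.6° = 141.3; c'Δl = 17.97; W sinα = 130.0
Slice 7: Δl = 1.6/cos58.3° = 3.045 m; N'_7 = 42·cos58.3° = 22.1; c'Δl = 14.92; W sinα = 35.7
Σc'Δl = 84.6 kN/m; ΣN' = 972.9 kN/m; ΣW sinα = 366.9 kN/m
Resisting = 84.6 + 972.9·tan25.6° = 84.6 + 466.1 = 550.8 kN/m
FS = 550.8 / 366.9 = 1.501

FS = 1.50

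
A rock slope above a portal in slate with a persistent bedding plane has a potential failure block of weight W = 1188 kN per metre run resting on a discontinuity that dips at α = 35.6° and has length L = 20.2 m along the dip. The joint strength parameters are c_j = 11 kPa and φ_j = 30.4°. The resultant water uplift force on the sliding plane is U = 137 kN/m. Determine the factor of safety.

FS = 1.02

Resolving the block weight along and normal to the plane and applying the Mohr–Coulomb strength on the joint:
N' = W cosα − U = 1188·cos35.6° − 137 = 829.0 kN/m
Driving force T = W sinα = 1188·sin35.6° = 691.6 kN/m
Resisting force R = c_j·L + N'·tanφ_j = 11·20.2 + 829.0·tan30.4° = 222.2 + 486.4 = 708.6 kN/m
FS = R / T = 708.6 / 691.6 = 1.025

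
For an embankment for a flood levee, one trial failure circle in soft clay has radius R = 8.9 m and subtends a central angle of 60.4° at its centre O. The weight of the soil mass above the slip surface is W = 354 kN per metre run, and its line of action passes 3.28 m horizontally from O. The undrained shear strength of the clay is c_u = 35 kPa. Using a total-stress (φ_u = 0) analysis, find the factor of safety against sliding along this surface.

FS = 2.52

Taking moments about the centre O, the resisting moment is provided by the undrained shear strength acting along the arc:
Arc length L_a = R·θ = 8.9·(60.4°·π/180) = 8.9·1.0542 = 9.38 m
M_R = c_u·L_a·R = 35·9.38·8.9 = 2922.6 kN·m/m
M_D = W·d = 354·3.28 = 1161.1 kN·m/m
FS = M_R / M_D = 2922.6 / 1161.1 = 2.517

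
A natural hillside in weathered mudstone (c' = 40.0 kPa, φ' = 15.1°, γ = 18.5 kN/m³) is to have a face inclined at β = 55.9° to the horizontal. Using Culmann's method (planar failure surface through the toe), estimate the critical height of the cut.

Culmann's analysis gives the critical failure plane at α_cr = (β + φ')/2 = (55.9 + 15.1)/2 = 35.5°, and the critical height
H_c = (4c'/γ) · sinβ cosφ' / [1 − cos(β − φ')]
    = (4·40.0/18.5) · sin55.9°·cos15.1° / [1 − cos(40.8°)]
    = 8.649 · 0.8281·0.9655 / [1 − 0.7570]
    = 8.649 · 0.7995 / 0.2430
    = 28.45 m

H_c = 28.45 m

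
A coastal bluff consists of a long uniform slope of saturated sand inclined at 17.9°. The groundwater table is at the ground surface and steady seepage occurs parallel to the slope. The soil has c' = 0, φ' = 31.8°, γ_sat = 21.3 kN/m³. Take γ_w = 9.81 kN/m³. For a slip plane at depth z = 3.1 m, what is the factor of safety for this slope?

With seepage parallel to the slope and the water table at the surface, the effective normal stress on the slip plane uses the buoyant unit weight γ' = γ_sat − γ_w while the driving shear stress uses γ_sat:
FS = [c' + γ' z cos²β tanφ'] / [γ_sat z sinβ cosβ]
(For c' = 0 this reduces to FS = (γ'/γ_sat)·tanφ'/tanβ.)
γ' = 21.3 − 9.81 = 11.49 kN/m³
Numerator = 0.0 + 11.49·3.1·cos²17.9°·tan31.8° = 0.0 + 11.49·3.1·0.9055·0.6200 = 19.998 kPa
Denominator = 21.3·3.1·sin17.9°·cos17.9° = 21.3·3.1·0.3074·0.9516 = 19.312 kPa
FS = 19.998 / 19.312 = 1.036

FS = 1.04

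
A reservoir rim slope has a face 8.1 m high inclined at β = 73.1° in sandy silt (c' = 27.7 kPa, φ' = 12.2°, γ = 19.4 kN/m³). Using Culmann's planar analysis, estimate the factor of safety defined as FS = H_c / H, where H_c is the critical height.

H_c = (4c'/γ) · sinβ cosφ' / [1 − cos(β − φ')]
    = (4·27.7/19.4) · sin73.1°·cos12.2° / [1 − cos60.9°]
    = 5.711 · 0.9352 / 0.5137 = 10.40 m
FS = H_c / H = 10.40 / 8.1 = 1.284

FS = 1.28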